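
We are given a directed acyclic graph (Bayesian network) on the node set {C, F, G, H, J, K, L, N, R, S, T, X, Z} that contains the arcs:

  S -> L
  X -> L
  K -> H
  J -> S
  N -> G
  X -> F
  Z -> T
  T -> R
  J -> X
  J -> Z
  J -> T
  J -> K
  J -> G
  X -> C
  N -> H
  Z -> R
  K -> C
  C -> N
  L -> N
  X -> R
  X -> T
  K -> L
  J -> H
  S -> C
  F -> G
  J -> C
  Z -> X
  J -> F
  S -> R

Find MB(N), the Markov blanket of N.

By definition, MB(N) is built from N's parents, N's children, and the co-parents of N.
Parents of N: C, L.
Ch(N) = {G, H}.
Parents of each child, excluding N:
  G's other parents are F, J.
  H also has parents J, K.
Union: {C, L} ∪ {G, H} ∪ {F, J, K} = {C, F, G, H, J, K, L}.

{C, F, G, H, J, K, L}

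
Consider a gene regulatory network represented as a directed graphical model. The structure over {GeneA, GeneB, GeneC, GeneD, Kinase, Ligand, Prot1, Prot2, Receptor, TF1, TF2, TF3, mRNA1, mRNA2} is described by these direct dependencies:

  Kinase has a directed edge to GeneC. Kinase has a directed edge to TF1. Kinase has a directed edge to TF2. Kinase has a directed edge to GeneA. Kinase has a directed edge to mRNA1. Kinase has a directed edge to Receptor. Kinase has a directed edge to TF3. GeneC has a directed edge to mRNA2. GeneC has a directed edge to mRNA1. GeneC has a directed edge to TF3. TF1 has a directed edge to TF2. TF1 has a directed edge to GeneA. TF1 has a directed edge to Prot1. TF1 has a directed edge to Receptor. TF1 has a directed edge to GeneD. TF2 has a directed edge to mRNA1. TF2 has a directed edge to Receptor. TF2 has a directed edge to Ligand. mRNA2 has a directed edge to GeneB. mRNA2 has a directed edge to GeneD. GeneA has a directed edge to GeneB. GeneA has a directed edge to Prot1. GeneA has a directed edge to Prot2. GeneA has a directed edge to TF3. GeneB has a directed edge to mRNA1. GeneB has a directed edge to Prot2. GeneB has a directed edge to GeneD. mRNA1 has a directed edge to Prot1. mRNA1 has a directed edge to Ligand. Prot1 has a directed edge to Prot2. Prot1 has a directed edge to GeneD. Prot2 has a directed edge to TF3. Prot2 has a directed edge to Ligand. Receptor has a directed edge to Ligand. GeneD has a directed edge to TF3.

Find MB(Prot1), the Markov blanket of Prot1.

Recall MB(v) = parents ∪ children ∪ spouses, where spouses are the other parents of v's children.
Prot1 has parents GeneA, TF1, mRNA1.
Prot1's children: GeneD, Prot2.
For each child, the remaining parents (spouses of Prot1):
  Prot2: GeneA, GeneB
  GeneD: GeneB, TF1, mRNA2
Taking the union gives {GeneA, GeneB, GeneD, Prot2, TF1, mRNA1, mRNA2}.

{GeneA, GeneB, GeneD, Prot2, TF1, mRNA1, mRNA2}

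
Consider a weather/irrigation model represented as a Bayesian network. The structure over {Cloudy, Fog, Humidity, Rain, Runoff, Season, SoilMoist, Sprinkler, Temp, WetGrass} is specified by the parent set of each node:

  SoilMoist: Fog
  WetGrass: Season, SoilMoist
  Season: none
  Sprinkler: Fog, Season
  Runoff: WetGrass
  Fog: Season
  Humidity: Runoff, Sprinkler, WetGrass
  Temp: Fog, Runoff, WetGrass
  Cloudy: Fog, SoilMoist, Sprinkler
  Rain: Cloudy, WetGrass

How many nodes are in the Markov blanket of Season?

4

Pa(Season) = {}.
Children of Season: Fog, Sprinkler, WetGrass.
Co-parents of Season (other parents of its children):
  Fog: no additional parents.
  Sprinkler also has parent Fog.
  WetGrass also has parent SoilMoist.
MB(Season) = {Fog, SoilMoist, Sprinkler, WetGrass}, which has 4 nodes.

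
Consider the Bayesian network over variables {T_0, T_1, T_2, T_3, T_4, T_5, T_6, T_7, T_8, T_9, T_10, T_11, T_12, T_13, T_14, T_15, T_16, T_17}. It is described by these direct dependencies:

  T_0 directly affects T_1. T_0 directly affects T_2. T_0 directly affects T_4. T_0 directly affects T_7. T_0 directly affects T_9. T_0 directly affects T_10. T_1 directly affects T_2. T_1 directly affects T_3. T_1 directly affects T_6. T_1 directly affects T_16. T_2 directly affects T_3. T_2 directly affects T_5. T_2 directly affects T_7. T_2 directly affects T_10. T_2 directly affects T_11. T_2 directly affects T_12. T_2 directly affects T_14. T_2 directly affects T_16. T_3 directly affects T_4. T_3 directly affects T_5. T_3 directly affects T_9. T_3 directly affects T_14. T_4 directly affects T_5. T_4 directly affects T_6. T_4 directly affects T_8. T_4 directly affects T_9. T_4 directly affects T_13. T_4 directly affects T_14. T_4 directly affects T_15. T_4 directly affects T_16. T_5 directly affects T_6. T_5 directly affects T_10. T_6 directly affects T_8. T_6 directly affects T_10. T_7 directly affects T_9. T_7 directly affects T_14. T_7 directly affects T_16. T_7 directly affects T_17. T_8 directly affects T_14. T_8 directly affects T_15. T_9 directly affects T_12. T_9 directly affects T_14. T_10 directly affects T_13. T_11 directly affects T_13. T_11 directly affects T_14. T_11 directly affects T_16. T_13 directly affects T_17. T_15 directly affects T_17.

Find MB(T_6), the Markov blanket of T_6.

{T_0, T_1, T_2, T_4, T_5, T_8, T_10}

By definition, MB(T_6) is built from T_6's parents, T_6's children, and the co-parents of T_6.
Pa(T_6) = {T_1, T_4, T_5}.
Ch(T_6) = {T_8, T_10}.
For each child, the remaining parents (spouses of T_6):
  T_8: T_4
  T_10: T_0, T_2, T_5
So the Markov blanket of T_6 is {T_0, T_1, T_2, T_4, T_5, T_8, T_10}.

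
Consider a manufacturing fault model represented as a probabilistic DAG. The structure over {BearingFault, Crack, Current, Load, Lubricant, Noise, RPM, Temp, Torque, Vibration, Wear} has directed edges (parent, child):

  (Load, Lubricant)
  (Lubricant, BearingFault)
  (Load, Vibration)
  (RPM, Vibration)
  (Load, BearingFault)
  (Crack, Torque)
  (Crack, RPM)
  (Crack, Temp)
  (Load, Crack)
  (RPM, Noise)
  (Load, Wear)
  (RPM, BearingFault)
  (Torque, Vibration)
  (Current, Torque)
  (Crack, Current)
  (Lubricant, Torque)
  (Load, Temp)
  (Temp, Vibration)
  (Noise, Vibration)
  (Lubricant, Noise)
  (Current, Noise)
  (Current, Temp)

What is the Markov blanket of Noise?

Children of Noise: Vibration.
Parents of Noise: Current, Lubricant, RPM.
Other parents of Noise's children:
  Vibration's other parents are Load, RPM, Temp, Torque.
Union: {Current, Lubricant, RPM} ∪ {Vibration} ∪ {Load, RPM, Temp, Torque} = {Current, Load, Lubricant, RPM, Temp, Torque, Vibration}.

{Current, Load, Lubricant, RPM, Temp, Torque, Vibration}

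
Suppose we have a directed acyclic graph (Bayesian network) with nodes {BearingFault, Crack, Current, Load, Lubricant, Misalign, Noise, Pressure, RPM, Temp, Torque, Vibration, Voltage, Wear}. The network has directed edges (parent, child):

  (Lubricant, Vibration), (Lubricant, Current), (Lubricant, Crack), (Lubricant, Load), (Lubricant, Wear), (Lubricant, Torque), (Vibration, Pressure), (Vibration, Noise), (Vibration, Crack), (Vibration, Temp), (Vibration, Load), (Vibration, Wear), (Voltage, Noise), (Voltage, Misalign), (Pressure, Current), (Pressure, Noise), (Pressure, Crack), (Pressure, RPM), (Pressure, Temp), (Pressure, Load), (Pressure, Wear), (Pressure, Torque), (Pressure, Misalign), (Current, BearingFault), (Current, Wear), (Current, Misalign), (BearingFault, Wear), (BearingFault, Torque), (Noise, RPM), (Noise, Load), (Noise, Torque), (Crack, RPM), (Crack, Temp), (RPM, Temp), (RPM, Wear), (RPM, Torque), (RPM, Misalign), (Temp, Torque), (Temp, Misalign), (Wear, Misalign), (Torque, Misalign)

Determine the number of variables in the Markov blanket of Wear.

10

Recall MB(v) = parents ∪ children ∪ spouses, where spouses are the other parents of v's children.
Wear's children: Misalign.
Parents of Wear: BearingFault, Current, Lubricant, Pressure, RPM, Vibration.
For each child, the remaining parents (spouses of Wear):
  parents(Misalign) \ {Wear} = {Current, Pressure, RPM, Temp, Torque, Voltage}.
MB(Wear) = {BearingFault, Current, Lubricant, Misalign, Pressure, RPM, Temp, Torque, Vibration, Voltage}, which has 10 nodes.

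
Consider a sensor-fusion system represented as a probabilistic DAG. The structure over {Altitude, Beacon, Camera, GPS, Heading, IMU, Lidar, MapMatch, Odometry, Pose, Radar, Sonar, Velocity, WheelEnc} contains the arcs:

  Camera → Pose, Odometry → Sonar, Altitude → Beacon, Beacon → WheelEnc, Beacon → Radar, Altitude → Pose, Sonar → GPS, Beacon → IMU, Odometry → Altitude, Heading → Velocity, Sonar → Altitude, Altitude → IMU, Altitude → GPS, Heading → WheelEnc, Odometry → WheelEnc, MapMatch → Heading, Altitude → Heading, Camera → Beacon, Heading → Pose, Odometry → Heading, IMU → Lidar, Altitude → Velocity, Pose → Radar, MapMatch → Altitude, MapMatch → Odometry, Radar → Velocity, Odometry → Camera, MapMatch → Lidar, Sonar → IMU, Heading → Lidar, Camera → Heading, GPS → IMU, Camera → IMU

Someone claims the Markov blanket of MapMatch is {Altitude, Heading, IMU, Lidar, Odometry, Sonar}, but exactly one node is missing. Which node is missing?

A node's Markov blanket = Pa ∪ Ch ∪ (parents of Ch other than the node itself).
Ch(MapMatch) = {Altitude, Heading, Lidar, Odometry}.
Parents of MapMatch: none.
For each child, the remaining parents (spouses of MapMatch):
  Odometry: —
  Altitude: Odometry, Sonar
  Heading: Altitude, Camera, Odometry
  Lidar: Heading, IMU
MB(MapMatch) = {Altitude, Camera, Heading, IMU, Lidar, Odometry, Sonar}.
Comparing with the claimed set, Camera is missing.

Camera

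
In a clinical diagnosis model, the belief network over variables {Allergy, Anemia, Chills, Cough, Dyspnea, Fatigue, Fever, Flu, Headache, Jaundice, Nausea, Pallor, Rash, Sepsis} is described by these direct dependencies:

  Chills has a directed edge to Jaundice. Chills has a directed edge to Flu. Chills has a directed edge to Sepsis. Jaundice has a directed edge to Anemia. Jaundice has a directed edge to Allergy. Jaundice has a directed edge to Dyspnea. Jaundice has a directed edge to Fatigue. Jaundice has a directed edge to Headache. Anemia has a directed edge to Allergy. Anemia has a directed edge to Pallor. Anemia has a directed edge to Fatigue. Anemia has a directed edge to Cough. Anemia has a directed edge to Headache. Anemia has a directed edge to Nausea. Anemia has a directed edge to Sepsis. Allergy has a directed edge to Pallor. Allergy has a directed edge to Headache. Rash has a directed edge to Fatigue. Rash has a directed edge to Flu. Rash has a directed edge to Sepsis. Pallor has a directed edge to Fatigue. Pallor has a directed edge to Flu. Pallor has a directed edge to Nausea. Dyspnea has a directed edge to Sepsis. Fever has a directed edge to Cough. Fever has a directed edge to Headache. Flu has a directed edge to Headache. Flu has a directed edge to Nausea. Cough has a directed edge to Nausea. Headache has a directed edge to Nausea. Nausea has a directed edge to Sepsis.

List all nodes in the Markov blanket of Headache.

The Markov blanket of a node is its parents, its children, and the other parents of its children.
Parents of Headache: Allergy, Anemia, Fever, Flu, Jaundice.
Ch(Headache) = {Nausea}.
Co-parents of Headache (other parents of its children):
  Nausea also has parents Anemia, Cough, Flu, Pallor.
Union: {Allergy, Anemia, Fever, Flu, Jaundice} ∪ {Nausea} ∪ {Anemia, Cough, Flu, Pallor} = {Allergy, Anemia, Cough, Fever, Flu, Jaundice, Nausea, Pallor}.

{Allergy, Anemia, Cough, Fever, Flu, Jaundice, Nausea, Pallor}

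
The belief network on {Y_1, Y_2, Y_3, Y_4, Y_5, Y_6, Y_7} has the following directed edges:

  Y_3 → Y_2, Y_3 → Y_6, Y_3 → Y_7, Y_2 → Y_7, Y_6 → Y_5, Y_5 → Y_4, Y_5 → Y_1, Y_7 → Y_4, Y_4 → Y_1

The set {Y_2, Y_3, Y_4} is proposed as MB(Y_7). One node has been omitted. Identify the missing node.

By definition, MB(Y_7) is built from Y_7's parents, Y_7's children, and the co-parents of Y_7.
Ch(Y_7) = {Y_4}.
Y_7's parents: Y_2, Y_3.
For each child, the remaining parents (spouses of Y_7):
  parents(Y_4) \ {Y_7} = {Y_5}.
MB(Y_7) = {Y_2, Y_3, Y_4, Y_5}.
Comparing with the claimed set, Y_5 is missing.

Y_5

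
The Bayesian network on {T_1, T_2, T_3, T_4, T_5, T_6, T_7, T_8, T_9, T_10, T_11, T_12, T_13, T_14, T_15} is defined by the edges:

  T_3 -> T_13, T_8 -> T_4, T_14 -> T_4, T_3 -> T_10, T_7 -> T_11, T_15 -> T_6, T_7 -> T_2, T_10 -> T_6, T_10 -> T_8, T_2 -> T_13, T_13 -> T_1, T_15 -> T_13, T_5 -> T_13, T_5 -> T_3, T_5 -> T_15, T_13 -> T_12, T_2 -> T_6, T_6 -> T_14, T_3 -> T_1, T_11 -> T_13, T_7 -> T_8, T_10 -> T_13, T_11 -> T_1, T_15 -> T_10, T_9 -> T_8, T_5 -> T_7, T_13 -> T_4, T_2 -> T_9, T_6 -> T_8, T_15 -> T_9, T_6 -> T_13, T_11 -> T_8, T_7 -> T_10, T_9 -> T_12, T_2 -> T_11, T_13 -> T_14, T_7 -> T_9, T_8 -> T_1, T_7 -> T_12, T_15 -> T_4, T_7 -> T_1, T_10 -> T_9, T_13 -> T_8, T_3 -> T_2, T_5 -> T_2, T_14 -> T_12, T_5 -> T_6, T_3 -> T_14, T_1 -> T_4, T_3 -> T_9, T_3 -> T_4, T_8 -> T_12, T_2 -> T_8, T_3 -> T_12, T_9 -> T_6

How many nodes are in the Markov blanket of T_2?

10

Pa(T_2) = {T_3, T_5, T_7}.
Ch(T_2) = {T_6, T_8, T_9, T_11, T_13}.
Other parents of T_2's children:
  parents(T_11) \ {T_2} = {T_7}.
  parents(T_9) \ {T_2} = {T_3, T_7, T_10, T_15}.
  parents(T_6) \ {T_2} = {T_5, T_9, T_10, T_15}.
  T_13 also has parents T_3, T_5, T_6, T_10, T_11, T_15.
  T_8's other parents are T_6, T_7, T_9, T_10, T_11, T_13.
MB(T_2) = {T_3, T_5, T_6, T_7, T_8, T_9, T_10, T_11, T_13, T_15}, which has 10 nodes.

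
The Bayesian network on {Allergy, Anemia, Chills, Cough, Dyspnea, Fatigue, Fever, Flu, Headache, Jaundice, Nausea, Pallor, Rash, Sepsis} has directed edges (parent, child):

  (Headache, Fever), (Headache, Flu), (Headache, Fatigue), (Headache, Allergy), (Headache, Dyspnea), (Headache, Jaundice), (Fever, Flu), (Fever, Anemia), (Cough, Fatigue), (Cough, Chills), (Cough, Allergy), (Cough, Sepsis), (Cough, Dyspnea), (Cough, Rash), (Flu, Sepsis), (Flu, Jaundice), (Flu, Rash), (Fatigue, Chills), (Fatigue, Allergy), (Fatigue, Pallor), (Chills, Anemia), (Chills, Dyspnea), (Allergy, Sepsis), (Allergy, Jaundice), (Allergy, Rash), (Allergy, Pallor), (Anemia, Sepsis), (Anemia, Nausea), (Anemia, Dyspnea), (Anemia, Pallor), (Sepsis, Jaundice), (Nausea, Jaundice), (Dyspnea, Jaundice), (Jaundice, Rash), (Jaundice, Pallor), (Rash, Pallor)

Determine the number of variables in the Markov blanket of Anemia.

13

Children of Anemia: Dyspnea, Nausea, Pallor, Sepsis.
Anemia has parents Chills, Fever.
For each child, the remaining parents (spouses of Anemia):
  Sepsis also has parents Allergy, Cough, Flu.
  Nausea has no other parent.
  parents(Dyspnea) \ {Anemia} = {Chills, Cough, Headache}.
  Pallor also has parents Allergy, Fatigue, Jaundice, Rash.
MB(Anemia) = {Allergy, Chills, Cough, Dyspnea, Fatigue, Fever, Flu, Headache, Jaundice, Nausea, Pallor, Rash, Sepsis}, which has 13 nodes.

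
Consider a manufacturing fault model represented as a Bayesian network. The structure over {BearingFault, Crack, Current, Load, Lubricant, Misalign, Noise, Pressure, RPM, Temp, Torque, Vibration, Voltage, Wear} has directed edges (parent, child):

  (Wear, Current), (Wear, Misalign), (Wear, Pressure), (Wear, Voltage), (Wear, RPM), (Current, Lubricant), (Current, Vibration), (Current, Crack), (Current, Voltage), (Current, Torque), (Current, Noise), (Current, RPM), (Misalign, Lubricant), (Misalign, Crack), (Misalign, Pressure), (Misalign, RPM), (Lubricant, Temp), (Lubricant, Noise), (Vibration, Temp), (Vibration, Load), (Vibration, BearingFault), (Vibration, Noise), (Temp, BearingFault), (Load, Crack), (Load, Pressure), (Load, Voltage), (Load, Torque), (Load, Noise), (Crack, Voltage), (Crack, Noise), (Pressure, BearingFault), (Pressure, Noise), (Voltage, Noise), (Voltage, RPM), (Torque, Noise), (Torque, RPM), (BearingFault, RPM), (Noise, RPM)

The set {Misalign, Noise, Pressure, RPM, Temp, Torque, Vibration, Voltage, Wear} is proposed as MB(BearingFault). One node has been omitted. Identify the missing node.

The Markov blanket of a node is its parents, its children, and the other parents of its children.
BearingFault has parents Pressure, Temp, Vibration.
Ch(BearingFault) = {RPM}.
Co-parents of BearingFault (other parents of its children):
  RPM: Current, Misalign, Noise, Torque, Voltage, Wear
MB(BearingFault) = {Current, Misalign, Noise, Pressure, RPM, Temp, Torque, Vibration, Voltage, Wear}.
Comparing with the claimed set, Current is missing.

Current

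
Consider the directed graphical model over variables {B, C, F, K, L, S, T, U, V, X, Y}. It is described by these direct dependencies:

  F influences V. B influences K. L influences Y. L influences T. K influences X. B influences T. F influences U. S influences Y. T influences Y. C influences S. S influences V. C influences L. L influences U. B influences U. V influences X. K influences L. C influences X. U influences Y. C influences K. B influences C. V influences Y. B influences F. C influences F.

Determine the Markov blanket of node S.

{C, F, L, T, U, V, Y}

By definition, MB(S) is built from S's parents, S's children, and the co-parents of S.
S has children V, Y.
Pa(S) = {C}.
Parents of each child, excluding S:
  V: F
  Y: L, T, U, V
Union: {C} ∪ {V, Y} ∪ {F, L, T, U, V} = {C, F, L, T, U, V, Y}.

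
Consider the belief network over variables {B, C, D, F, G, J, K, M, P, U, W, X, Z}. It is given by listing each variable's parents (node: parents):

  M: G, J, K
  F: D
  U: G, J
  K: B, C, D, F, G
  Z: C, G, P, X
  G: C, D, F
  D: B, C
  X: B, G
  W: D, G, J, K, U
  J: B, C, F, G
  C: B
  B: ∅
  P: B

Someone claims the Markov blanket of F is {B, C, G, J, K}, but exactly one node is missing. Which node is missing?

D

F's parents: D.
Children of F: G, J, K.
Other parents of F's children:
  G's other parents are C, D.
  J's other parents are B, C, G.
  K's other parents are B, C, D, G.
MB(F) = {B, C, D, G, J, K}.
Comparing with the claimed set, D is missing.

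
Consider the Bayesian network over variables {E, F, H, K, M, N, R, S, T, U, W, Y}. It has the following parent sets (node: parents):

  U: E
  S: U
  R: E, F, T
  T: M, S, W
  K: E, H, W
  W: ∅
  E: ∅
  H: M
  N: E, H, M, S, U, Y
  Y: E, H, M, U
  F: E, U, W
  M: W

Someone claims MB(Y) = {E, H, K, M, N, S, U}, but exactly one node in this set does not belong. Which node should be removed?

K

Recall MB(v) = parents ∪ children ∪ spouses, where spouses are the other parents of v's children.
Ch(Y) = {N}.
Y has parents E, H, M, U.
Parents of each child, excluding Y:
  N's other parents are E, H, M, S, U.
MB(Y) = {E, H, M, N, S, U}.
K is neither a parent, child, nor co-parent of Y, so it does not belong.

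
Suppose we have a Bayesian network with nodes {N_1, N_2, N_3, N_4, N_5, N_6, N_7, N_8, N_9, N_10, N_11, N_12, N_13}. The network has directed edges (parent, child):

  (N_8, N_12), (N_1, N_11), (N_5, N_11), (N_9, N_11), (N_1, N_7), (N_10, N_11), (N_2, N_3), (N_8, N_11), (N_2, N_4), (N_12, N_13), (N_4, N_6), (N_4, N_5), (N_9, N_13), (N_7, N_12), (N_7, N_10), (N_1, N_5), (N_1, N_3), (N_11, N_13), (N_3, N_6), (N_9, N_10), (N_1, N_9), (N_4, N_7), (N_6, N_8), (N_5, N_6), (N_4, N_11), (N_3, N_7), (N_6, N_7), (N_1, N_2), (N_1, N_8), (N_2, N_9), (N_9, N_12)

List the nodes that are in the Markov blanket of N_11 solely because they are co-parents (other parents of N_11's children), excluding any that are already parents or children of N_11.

{N_12}

Children of N_11: N_13.
  N_13's other parents are N_9, N_12.
Excluding nodes already adjacent to N_11 (N_1, N_4, N_5, N_8, N_9, N_10, N_13), the co-parent-only contribution is {N_12}.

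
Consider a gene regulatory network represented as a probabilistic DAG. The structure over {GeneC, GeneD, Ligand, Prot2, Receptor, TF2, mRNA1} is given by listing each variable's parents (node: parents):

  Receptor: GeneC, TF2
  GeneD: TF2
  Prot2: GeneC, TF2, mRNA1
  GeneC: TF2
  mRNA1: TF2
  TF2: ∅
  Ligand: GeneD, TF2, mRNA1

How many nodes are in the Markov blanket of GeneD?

A node's Markov blanket = Pa ∪ Ch ∪ (parents of Ch other than the node itself).
Parents of GeneD: TF2.
Children of GeneD: Ligand.
Co-parents of GeneD (other parents of its children):
  Ligand: TF2, mRNA1
MB(GeneD) = {Ligand, TF2, mRNA1}, which has 3 nodes.

3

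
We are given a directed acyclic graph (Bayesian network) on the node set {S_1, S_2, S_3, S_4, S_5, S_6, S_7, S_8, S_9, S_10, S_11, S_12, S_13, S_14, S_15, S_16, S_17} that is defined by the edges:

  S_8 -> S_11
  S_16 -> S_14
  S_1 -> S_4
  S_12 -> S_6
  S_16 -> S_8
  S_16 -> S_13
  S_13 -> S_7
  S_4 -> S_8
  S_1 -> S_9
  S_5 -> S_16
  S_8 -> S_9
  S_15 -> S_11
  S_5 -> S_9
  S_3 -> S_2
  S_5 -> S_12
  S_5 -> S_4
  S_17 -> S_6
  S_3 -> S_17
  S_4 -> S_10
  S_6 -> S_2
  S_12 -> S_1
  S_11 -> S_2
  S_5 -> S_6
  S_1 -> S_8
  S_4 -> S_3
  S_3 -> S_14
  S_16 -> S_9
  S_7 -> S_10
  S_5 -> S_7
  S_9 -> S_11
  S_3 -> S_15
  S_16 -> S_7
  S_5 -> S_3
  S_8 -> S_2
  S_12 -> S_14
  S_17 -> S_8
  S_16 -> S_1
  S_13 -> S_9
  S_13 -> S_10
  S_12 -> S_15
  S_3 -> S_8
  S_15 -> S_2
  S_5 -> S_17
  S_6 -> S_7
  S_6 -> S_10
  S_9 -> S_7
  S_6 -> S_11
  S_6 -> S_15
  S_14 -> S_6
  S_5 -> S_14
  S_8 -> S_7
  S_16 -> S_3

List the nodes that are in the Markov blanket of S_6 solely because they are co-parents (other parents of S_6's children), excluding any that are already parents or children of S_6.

Children of S_6: S_2, S_7, S_10, S_11, S_15.
  S_7: S_5, S_8, S_9, S_13, S_16
  S_10: S_4, S_7, S_13
  S_15: S_3, S_12
  S_11: S_8, S_9, S_15
  S_2: S_3, S_8, S_11, S_15
Excluding nodes already adjacent to S_6 (S_2, S_5, S_7, S_10, S_11, S_12, S_14, S_15, S_17), the co-parent-only contribution is {S_3, S_4, S_8, S_9, S_13, S_16}.

{S_3, S_4, S_8, S_9, S_13, S_16}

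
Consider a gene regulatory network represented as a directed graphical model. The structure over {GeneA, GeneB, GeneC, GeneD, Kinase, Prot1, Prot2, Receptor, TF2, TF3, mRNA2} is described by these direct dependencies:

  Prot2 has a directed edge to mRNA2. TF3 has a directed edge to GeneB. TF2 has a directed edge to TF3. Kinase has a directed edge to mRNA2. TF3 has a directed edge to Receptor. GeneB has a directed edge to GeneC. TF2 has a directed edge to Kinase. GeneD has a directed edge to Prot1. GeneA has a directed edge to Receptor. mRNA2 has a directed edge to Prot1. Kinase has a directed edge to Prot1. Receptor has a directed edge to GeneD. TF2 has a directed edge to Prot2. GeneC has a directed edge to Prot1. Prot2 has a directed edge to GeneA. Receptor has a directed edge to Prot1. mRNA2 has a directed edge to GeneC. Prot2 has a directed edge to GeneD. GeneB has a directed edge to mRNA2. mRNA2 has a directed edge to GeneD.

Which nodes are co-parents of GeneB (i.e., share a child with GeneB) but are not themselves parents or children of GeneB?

Children of GeneB: GeneC, mRNA2.
  mRNA2's other parents are Kinase, Prot2.
  GeneC's other parent is mRNA2.
Excluding nodes already adjacent to GeneB (GeneC, TF3, mRNA2), the co-parent-only contribution is {Kinase, Prot2}.

{Kinase, Prot2}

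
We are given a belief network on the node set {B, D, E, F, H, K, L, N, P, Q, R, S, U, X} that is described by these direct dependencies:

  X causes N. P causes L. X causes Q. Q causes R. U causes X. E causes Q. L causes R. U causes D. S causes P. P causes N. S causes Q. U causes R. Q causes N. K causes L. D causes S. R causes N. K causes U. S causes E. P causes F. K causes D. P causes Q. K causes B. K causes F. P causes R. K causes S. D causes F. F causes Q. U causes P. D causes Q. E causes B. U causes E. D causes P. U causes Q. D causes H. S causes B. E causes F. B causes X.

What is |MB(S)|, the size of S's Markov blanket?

Pa(S) = {D, K}.
S has children B, E, P, Q.
For each child, the remaining parents (spouses of S):
  E: U
  P: D, U
  B: E, K
  Q: D, E, F, P, U, X
MB(S) = {B, D, E, F, K, P, Q, U, X}, which has 9 nodes.

9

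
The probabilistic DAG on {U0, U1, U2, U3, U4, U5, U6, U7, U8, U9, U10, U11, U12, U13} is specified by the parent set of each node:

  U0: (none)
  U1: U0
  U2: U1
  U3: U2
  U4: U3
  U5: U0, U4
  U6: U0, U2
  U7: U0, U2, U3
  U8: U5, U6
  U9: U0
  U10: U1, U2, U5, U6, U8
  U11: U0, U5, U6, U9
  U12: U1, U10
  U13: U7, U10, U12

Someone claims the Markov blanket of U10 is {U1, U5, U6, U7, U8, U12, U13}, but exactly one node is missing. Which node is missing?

U2

Children of U10: U12, U13.
U10 has parents U1, U2, U5, U6, U8.
Co-parents of U10 (other parents of its children):
  U12 also has parent U1.
  U13's other parents are U7, U12.
MB(U10) = {U1, U2, U5, U6, U7, U8, U12, U13}.
Comparing with the claimed set, U2 is missing.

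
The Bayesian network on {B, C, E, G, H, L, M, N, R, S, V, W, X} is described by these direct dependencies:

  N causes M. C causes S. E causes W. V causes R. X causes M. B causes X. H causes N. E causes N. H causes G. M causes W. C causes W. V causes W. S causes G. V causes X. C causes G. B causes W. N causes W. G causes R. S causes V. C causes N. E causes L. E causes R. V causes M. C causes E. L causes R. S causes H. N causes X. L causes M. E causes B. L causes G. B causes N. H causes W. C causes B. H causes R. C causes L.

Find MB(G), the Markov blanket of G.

{C, E, H, L, R, S, V}

The Markov blanket of a node is its parents, its children, and the other parents of its children.
Parents of G: C, H, L, S.
Children of G: R.
Parents of each child, excluding G:
  R: E, H, L, V
MB(G) = {C, E, H, L, R, S, V}.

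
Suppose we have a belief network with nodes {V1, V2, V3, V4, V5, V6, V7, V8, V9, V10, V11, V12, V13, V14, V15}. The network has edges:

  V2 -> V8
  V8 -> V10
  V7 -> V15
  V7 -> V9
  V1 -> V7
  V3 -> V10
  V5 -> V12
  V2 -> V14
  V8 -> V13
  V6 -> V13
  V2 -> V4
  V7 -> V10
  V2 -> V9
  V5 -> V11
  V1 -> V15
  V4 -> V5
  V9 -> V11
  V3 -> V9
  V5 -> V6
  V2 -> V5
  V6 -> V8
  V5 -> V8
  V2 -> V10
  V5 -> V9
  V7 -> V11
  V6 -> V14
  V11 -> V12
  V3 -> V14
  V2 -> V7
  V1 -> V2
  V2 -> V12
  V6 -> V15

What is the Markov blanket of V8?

{V2, V3, V5, V6, V7, V10, V13}

V8 has children V10, V13.
V8's parents: V2, V5, V6.
For each child, the remaining parents (spouses of V8):
  V10: V2, V3, V7
  V13: V6
Taking the union gives {V2, V3, V5, V6, V7, V10, V13}.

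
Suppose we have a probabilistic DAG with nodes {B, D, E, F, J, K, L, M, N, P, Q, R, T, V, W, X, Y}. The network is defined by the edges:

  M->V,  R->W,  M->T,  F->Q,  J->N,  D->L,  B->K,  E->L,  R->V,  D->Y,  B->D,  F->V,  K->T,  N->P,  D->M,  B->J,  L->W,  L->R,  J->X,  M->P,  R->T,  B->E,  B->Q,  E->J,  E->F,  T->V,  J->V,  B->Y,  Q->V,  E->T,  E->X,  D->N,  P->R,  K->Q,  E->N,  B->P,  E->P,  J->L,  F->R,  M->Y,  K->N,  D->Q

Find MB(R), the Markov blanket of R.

Ch(R) = {T, V, W}.
R's parents: F, L, P.
Other parents of R's children:
  T's other parents are E, K, M.
  V also has parents F, J, M, Q, T.
  W also has parent L.
So the Markov blanket of R is {E, F, J, K, L, M, P, Q, T, V, W}.

{E, F, J, K, L, M, P, Q, T, V, W}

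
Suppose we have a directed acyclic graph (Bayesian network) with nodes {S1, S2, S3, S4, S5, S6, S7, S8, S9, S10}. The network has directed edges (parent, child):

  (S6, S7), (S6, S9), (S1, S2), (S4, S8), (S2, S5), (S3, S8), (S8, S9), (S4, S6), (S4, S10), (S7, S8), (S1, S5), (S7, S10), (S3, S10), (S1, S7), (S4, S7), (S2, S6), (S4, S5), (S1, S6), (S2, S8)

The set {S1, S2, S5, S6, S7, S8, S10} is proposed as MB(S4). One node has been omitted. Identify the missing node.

Parents of S4: none.
Children of S4: S5, S6, S7, S8, S10.
Co-parents of S4 (other parents of its children):
  S5: S1, S2
  S6: S1, S2
  S7: S1, S6
  S8: S2, S3, S7
  S10: S3, S7
MB(S4) = {S1, S2, S3, S5, S6, S7, S8, S10}.
Comparing with the claimed set, S3 is missing.

S3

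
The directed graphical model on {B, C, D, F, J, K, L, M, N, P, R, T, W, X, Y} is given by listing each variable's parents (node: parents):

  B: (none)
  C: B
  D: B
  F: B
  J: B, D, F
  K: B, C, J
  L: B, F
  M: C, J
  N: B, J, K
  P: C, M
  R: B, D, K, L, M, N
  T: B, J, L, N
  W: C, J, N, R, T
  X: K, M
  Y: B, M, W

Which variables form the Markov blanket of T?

A node's Markov blanket = Pa ∪ Ch ∪ (parents of Ch other than the node itself).
Parents of T: B, J, L, N.
Children of T: W.
Parents of each child, excluding T:
  W: C, J, N, R
MB(T) = {B, C, J, L, N, R, W}.

{B, C, J, L, N, R, W}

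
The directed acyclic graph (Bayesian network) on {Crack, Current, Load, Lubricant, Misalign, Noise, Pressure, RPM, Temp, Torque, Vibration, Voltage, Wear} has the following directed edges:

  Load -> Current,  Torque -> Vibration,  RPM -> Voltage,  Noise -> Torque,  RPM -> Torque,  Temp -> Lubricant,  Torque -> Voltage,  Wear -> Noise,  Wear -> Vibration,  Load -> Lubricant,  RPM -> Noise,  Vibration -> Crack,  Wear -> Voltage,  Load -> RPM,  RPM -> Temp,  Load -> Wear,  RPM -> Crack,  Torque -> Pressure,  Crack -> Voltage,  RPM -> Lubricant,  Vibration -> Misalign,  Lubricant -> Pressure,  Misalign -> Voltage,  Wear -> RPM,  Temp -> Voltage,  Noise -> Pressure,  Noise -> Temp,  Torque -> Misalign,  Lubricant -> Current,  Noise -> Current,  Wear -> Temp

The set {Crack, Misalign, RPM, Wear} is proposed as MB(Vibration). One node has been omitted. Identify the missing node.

Torque

Vibration has parents Torque, Wear.
Vibration has children Crack, Misalign.
Other parents of Vibration's children:
  Crack also has parent RPM.
  Misalign's other parent is Torque.
MB(Vibration) = {Crack, Misalign, RPM, Torque, Wear}.
Comparing with the claimed set, Torque is missing.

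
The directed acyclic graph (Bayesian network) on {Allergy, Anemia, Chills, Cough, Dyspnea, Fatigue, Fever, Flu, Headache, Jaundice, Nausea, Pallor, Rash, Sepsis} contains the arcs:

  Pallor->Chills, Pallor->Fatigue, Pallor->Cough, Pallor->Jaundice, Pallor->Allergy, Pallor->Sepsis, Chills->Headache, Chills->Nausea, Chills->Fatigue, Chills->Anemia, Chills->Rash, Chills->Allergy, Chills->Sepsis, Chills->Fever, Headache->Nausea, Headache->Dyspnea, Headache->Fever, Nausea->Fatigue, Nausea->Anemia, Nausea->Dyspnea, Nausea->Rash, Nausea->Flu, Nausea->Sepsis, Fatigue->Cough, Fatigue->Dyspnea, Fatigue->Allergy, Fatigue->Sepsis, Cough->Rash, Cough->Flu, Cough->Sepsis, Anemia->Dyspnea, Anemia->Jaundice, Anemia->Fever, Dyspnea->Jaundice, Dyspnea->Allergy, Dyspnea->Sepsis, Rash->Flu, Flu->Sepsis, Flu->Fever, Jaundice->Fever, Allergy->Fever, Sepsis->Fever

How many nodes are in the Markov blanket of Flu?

13

The Markov blanket of a node is its parents, its children, and the other parents of its children.
Ch(Flu) = {Fever, Sepsis}.
Pa(Flu) = {Cough, Nausea, Rash}.
Parents of each child, excluding Flu:
  Sepsis: Chills, Cough, Dyspnea, Fatigue, Nausea, Pallor
  Fever: Allergy, Anemia, Chills, Headache, Jaundice, Sepsis
MB(Flu) = {Allergy, Anemia, Chills, Cough, Dyspnea, Fatigue, Fever, Headache, Jaundice, Nausea, Pallor, Rash, Sepsis}, which has 13 nodes.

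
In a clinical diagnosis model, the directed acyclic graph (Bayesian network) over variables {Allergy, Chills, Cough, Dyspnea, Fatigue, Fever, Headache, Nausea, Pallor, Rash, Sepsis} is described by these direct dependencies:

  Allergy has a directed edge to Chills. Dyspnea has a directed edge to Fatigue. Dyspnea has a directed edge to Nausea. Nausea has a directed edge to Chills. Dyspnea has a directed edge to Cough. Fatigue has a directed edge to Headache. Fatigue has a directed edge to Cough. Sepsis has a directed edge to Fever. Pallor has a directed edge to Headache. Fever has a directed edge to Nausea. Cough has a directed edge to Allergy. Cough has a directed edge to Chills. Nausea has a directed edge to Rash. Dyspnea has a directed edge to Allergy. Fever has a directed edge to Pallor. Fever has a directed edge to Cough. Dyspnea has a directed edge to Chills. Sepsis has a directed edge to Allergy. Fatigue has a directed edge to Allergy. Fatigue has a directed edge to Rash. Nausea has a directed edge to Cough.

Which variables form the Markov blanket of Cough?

By definition, MB(Cough) is built from Cough's parents, Cough's children, and the co-parents of Cough.
Cough has parents Dyspnea, Fatigue, Fever, Nausea.
Cough's children: Allergy, Chills.
For each child, the remaining parents (spouses of Cough):
  Allergy also has parents Dyspnea, Fatigue, Sepsis.
  Chills's other parents are Allergy, Dyspnea, Nausea.
So the Markov blanket of Cough is {Allergy, Chills, Dyspnea, Fatigue, Fever, Nausea, Sepsis}.

{Allergy, Chills, Dyspnea, Fatigue, Fever, Nausea, Sepsis}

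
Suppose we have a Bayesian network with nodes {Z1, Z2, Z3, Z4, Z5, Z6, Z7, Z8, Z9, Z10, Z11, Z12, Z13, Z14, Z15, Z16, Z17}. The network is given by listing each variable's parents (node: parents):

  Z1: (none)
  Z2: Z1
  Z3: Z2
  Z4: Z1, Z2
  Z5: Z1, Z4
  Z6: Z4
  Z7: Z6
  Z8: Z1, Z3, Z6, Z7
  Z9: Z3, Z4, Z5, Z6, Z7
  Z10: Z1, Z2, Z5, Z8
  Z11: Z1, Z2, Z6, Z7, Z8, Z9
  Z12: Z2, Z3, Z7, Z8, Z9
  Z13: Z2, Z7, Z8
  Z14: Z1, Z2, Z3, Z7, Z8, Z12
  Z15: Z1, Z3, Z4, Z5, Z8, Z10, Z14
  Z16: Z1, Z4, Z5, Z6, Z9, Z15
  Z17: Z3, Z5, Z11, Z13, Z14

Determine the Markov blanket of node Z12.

The Markov blanket of a node is its parents, its children, and the other parents of its children.
Z12 has parents Z2, Z3, Z7, Z8, Z9.
Z12 has child Z14.
For each child, the remaining parents (spouses of Z12):
  Z14's other parents are Z1, Z2, Z3, Z7, Z8.
Taking the union gives {Z1, Z2, Z3, Z7, Z8, Z9, Z14}.

{Z1, Z2, Z3, Z7, Z8, Z9, Z14}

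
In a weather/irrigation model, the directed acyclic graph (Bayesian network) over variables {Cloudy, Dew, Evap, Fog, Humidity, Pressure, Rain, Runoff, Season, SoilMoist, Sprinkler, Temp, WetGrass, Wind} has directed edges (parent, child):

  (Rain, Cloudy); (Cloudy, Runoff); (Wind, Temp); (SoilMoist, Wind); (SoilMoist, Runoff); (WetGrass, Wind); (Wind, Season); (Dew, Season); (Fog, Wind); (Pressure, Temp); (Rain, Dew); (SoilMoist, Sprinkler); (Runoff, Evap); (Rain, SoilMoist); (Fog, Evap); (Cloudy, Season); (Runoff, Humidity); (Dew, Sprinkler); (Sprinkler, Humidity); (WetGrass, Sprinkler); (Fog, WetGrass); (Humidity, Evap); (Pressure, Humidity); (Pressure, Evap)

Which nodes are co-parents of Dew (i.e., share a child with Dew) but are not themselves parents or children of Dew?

{Cloudy, SoilMoist, WetGrass, Wind}

Children of Dew: Season, Sprinkler.
  parents(Sprinkler) \ {Dew} = {SoilMoist, WetGrass}.
  parents(Season) \ {Dew} = {Cloudy, Wind}.
Excluding nodes already adjacent to Dew (Rain, Season, Sprinkler), the co-parent-only contribution is {Cloudy, SoilMoist, WetGrass, Wind}.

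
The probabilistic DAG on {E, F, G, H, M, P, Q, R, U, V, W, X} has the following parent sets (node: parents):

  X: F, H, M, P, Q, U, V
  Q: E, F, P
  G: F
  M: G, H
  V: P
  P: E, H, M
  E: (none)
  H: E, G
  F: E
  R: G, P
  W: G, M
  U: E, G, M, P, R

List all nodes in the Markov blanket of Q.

Parents of Q: E, F, P.
Q has child X.
Co-parents of Q (other parents of its children):
  X's other parents are F, H, M, P, U, V.
MB(Q) = {E, F, H, M, P, U, V, X}.

{E, F, H, M, P, U, V, X}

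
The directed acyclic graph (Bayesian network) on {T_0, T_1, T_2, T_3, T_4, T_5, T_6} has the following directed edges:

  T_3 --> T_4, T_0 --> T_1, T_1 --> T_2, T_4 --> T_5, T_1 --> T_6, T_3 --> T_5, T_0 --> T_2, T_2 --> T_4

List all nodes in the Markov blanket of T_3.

{T_2, T_4, T_5}

Recall MB(v) = parents ∪ children ∪ spouses, where spouses are the other parents of v's children.
Ch(T_3) = {T_4, T_5}.
T_3 has no parents.
Other parents of T_3's children:
  T_4's other parent is T_2.
  T_5's other parent is T_4.
Union: {} ∪ {T_4, T_5} ∪ {T_2, T_4} = {T_2, T_4, T_5}.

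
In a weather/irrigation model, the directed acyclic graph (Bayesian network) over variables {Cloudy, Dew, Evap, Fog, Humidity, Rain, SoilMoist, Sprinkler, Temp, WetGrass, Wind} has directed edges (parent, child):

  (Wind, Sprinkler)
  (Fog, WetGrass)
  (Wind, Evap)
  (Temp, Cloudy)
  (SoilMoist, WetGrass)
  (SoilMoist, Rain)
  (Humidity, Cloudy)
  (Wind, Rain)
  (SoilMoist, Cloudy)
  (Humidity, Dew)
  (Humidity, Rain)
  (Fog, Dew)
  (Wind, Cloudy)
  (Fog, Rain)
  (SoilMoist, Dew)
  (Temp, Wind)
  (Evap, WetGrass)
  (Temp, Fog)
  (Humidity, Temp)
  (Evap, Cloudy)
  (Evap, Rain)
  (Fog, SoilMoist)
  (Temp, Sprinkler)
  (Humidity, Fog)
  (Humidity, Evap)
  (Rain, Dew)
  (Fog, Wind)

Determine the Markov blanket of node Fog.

{Dew, Evap, Humidity, Rain, SoilMoist, Temp, WetGrass, Wind}

Parents of Fog: Humidity, Temp.
Fog has children Dew, Rain, SoilMoist, WetGrass, Wind.
For each child, the remaining parents (spouses of Fog):
  Wind: Temp
  SoilMoist: —
  Rain: Evap, Humidity, SoilMoist, Wind
  WetGrass: Evap, SoilMoist
  Dew: Humidity, Rain, SoilMoist
Taking the union gives {Dew, Evap, Humidity, Rain, SoilMoist, Temp, WetGrass, Wind}.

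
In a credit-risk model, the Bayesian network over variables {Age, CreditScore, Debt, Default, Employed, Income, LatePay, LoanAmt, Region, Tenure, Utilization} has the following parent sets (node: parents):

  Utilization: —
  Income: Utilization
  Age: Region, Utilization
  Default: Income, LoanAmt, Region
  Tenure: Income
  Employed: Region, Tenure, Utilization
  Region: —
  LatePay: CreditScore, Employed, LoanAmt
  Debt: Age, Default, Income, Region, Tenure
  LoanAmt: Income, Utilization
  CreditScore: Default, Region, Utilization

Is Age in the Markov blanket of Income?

Yes

Age is a co-parent of Income: both are parents of Debt.
So Age ∈ MB(Income).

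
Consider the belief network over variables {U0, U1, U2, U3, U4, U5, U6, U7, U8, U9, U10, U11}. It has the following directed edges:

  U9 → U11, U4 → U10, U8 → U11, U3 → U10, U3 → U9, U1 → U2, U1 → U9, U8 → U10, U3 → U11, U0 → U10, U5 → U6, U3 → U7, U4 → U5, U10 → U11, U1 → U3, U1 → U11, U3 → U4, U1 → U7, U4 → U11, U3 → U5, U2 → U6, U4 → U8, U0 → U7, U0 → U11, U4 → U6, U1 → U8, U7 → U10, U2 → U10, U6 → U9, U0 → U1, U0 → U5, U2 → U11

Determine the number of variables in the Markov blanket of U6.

The Markov blanket of a node is its parents, its children, and the other parents of its children.
Parents of U6: U2, U4, U5.
Ch(U6) = {U9}.
Parents of each child, excluding U6:
  U9 also has parents U1, U3.
MB(U6) = {U1, U2, U3, U4, U5, U9}, which has 6 nodes.

6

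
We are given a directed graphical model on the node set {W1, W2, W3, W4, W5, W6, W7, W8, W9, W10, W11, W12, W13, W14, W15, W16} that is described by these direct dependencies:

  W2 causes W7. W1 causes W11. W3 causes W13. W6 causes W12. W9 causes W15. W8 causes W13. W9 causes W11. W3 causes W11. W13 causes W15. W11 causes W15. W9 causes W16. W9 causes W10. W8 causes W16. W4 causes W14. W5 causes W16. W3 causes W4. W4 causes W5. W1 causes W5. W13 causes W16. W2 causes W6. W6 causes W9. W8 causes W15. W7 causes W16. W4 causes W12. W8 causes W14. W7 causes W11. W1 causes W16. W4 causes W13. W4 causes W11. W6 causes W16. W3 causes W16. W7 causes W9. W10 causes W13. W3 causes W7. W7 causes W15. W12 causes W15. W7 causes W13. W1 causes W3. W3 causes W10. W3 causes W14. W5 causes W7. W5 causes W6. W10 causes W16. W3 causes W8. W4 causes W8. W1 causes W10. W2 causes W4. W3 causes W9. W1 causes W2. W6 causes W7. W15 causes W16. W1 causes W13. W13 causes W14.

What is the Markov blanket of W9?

Ch(W9) = {W10, W11, W15, W16}.
W9's parents: W3, W6, W7.
Other parents of W9's children:
  W10's other parents are W1, W3.
  W11's other parents are W1, W3, W4, W7.
  W15 also has parents W7, W8, W11, W12, W13.
  parents(W16) \ {W9} = {W1, W3, W5, W6, W7, W8, W10, W13, W15}.
MB(W9) = {W1, W3, W4, W5, W6, W7, W8, W10, W11, W12, W13, W15, W16}.

{W1, W3, W4, W5, W6, W7, W8, W10, W11, W12, W13, W15, W16}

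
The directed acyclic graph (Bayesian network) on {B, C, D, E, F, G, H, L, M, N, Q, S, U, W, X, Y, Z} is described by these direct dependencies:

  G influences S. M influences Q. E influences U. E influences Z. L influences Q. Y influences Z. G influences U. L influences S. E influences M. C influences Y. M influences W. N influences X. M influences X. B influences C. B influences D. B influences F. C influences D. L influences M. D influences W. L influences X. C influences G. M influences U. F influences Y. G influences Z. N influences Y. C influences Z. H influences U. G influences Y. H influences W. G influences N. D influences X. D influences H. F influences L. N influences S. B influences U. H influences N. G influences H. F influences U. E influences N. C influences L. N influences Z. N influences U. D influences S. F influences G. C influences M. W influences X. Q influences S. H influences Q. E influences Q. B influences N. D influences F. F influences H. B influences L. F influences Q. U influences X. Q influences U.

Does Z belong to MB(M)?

No

Pa(M) = {C, E, L}.
Ch(M) = {Q, U, W, X}.
Other parents of M's children:
  Q also has parents E, F, H, L.
  parents(U) \ {M} = {B, E, F, G, H, N, Q}.
  W also has parents D, H.
  X's other parents are D, L, N, U, W.
MB(M) = {B, C, D, E, F, G, H, L, N, Q, U, W, X}; Z is not in this set.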